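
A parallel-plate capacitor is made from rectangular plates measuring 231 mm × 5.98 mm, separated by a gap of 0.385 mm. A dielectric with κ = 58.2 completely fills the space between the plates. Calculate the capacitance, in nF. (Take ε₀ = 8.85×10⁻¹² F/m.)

A = 231 × 5.98 mm² = 1.38×10⁻³ m².
C = κε₀A/d = 58.2 × 8.85×10⁻¹² × 1.38×10⁻³ / 3.85×10⁻⁴ = 1.85×10⁻⁹ F.

C ≈ 1.85 nF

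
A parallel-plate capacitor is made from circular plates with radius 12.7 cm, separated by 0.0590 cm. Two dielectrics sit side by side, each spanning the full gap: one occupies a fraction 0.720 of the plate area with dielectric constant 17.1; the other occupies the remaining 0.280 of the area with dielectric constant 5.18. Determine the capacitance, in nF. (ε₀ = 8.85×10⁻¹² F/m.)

10.5 nF

A = π(12.7 cm)² = 5.07×10⁻² m².
Side-by-side slabs ⇒ two capacitors in parallel, each spanning the full gap.
C₁ = κ₁ε₀A₁/d = 17.1 × 8.85×10⁻¹² × 3.65×10⁻² / 5.90×10⁻⁴ = 9.36×10⁻⁹ F.
C₂ = κ₂ε₀A₂/d = 5.18 × 8.85×10⁻¹² × 1.42×10⁻² / 5.90×10⁻⁴ = 1.10×10⁻⁹ F.
C = C₁ + C₂ = 1.05×10⁻⁸ F.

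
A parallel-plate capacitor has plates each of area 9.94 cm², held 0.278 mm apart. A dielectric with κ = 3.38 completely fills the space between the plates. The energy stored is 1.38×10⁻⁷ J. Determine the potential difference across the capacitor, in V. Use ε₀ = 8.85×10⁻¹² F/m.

50.8 V

A = 9.94 cm² = 9.94×10⁻⁴ m².
C = κε₀A/d = 3.38 × 8.85×10⁻¹² × 9.94×10⁻⁴ / 2.78×10⁻⁴ = 1.07×10⁻¹⁰ F.
V = √(2U/C) = √(2 × 1.38×10⁻⁷ / 1.07×10⁻¹⁰) = 50.8 V.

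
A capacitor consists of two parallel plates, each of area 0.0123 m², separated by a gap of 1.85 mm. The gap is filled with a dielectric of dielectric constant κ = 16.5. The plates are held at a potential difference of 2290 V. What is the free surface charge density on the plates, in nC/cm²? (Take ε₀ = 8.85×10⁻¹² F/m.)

σ ≈ 18.1 nC/cm²

C = κε₀A/d = 16.5 × 8.85×10⁻¹² × 1.23×10⁻² / 1.85×10⁻³ = 9.71×10⁻¹⁰ F.
σ = Q/A = CV/A = 9.71×10⁻¹⁰ × 2290 / 1.23×10⁻² = 1.81×10⁻⁴ C/m².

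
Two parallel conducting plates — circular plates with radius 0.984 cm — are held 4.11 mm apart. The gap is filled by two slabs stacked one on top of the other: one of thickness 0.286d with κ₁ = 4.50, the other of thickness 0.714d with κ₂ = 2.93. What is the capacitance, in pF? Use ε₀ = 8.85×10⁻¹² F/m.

A = π(0.984 cm)² = 3.04×10⁻⁴ m².
Stacked slabs ⇒ two capacitors in series, each with the full plate area.
C₁ = κ₁ε₀A/d₁ = 4.50 × 8.85×10⁻¹² × 3.04×10⁻⁴ / 1.18×10⁻³ = 1.03×10⁻¹¹ F.
C₂ = κ₂ε₀A/d₂ = 2.93 × 8.85×10⁻¹² × 3.04×10⁻⁴ / 2.93×10⁻³ = 2.69×10⁻¹² F.
C = (1/C₁ + 1/C₂)⁻¹ = 2.13×10⁻¹² F.

C ≈ 2.13 pF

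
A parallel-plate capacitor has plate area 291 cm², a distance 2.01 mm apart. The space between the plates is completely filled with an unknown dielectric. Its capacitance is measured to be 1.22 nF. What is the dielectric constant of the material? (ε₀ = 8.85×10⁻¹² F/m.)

9.52

A = 291 cm² = 2.91×10⁻² m².
κ = Cd/(ε₀A) = 1.22×10⁻⁹ × 2.01×10⁻³ / (8.85×10⁻¹² × 2.91×10⁻²) = 9.52.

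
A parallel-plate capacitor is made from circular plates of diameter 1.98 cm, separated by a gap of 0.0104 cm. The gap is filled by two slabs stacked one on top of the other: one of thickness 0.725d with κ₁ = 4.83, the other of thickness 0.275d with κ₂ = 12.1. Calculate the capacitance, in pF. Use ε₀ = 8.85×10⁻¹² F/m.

152 pF

A = π(1.98/2 cm)² = 3.08×10⁻⁴ m².
Stacked slabs ⇒ two capacitors in series, each with the full plate area.
C₁ = κ₁ε₀A/d₁ = 4.83 × 8.85×10⁻¹² × 3.08×10⁻⁴ / 7.54×10⁻⁵ = 1.75×10⁻¹⁰ F.
C₂ = κ₂ε₀A/d₂ = 12.1 × 8.85×10⁻¹² × 3.08×10⁻⁴ / 2.86×10⁻⁵ = 1.15×10⁻⁹ F.
C = (1/C₁ + 1/C₂)⁻¹ = 1.52×10⁻¹⁰ F.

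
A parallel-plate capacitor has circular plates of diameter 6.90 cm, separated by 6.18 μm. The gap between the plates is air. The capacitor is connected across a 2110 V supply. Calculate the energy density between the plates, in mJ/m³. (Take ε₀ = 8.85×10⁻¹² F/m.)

5.16×10⁸ mJ/m³

E = V/d = 2110 / 6.18×10⁻⁶ = 3.41×10⁸ V/m.
u = ½ε₀E² = ½ × 8.85×10⁻¹² × (3.41×10⁸)² = 5.16×10⁵ J/m³.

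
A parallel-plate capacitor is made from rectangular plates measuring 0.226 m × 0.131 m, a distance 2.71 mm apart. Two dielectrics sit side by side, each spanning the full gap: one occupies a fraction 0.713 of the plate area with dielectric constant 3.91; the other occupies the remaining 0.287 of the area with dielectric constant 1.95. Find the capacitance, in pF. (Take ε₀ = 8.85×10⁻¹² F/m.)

A = 0.226 × 0.131 m² = 2.96×10⁻² m².
Side-by-side slabs ⇒ two capacitors in parallel, each spanning the full gap.
C₁ = κ₁ε₀A₁/d = 3.91 × 8.85×10⁻¹² × 2.11×10⁻² / 2.71×10⁻³ = 2.70×10⁻¹⁰ F.
C₂ = κ₂ε₀A₂/d = 1.95 × 8.85×10⁻¹² × 8.50×10⁻³ / 2.71×10⁻³ = 5.41×10⁻¹¹ F.
C = C₁ + C₂ = 3.24×10⁻¹⁰ F.

324 pF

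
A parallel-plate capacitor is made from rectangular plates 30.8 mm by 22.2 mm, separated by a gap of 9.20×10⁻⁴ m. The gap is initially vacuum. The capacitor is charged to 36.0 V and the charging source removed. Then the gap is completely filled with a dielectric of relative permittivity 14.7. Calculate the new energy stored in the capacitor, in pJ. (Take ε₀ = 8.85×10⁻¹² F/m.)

A = 30.8 × 22.2 mm² = 6.84×10⁻⁴ m².
Initially C₁ = ε₀A/d = 8.85×10⁻¹² × 6.84×10⁻⁴ / 9.20×10⁻⁴ = 6.58×10⁻¹² F.
U₁ = 4.26×10⁻⁹ J.
Isolated ⇒ Q is held fixed. C₂ = 14.7 C₁ and U = Q²/(2C), so U₂/U₁ = C₁/C₂ = 0.0680.
U₂ = 0.0680 × 4.26×10⁻⁹ = 2.90×10⁻¹⁰ J.

290 pJ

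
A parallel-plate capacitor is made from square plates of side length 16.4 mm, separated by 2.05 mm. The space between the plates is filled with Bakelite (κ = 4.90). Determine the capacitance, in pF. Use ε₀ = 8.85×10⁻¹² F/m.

A = (16.4 mm)² = 2.69×10⁻⁴ m².
C = κε₀A/d = 4.90 × 8.85×10⁻¹² × 2.69×10⁻⁴ / 2.05×10⁻³ = 5.69×10⁻¹² F.

5.69 pF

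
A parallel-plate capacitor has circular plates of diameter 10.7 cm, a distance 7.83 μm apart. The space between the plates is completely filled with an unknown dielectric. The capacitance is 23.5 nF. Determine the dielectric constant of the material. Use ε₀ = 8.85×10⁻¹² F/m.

A = π(10.7/2 cm)² = 8.99×10⁻³ m².
κ = Cd/(ε₀A) = 2.35×10⁻⁸ × 7.83×10⁻⁶ / (8.85×10⁻¹² × 8.99×10⁻³) = 2.31.

κ ≈ 2.31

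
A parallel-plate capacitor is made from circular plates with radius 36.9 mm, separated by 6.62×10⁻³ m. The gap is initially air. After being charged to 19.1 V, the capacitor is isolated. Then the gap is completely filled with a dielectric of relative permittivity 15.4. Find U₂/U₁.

0.0649

Isolated ⇒ Q is held fixed.
C₂ = 15.4 C₁ and U = Q²/(2C), so U₂/U₁ = C₁/C₂ = 0.0649.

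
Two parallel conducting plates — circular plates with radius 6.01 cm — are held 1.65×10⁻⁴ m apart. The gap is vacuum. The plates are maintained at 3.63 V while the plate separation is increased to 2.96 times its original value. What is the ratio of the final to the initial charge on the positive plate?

Battery connected ⇒ V is held fixed.
C₂ = 0.338 C₁ and Q = CV, so Q₂/Q₁ = C₂/C₁ = 0.338.

Q₂/Q₁ ≈ 0.338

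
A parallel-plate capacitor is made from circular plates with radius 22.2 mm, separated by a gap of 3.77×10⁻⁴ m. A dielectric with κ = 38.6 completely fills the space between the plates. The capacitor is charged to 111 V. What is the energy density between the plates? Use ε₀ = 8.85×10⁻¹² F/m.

E = V/d = 111 / 3.77×10⁻⁴ = 2.94×10⁵ V/m.
u = ½κε₀E² = ½ × 38.6 × 8.85×10⁻¹² × (2.94×10⁵)² = 14.8 J/m³.

14.8 J/m³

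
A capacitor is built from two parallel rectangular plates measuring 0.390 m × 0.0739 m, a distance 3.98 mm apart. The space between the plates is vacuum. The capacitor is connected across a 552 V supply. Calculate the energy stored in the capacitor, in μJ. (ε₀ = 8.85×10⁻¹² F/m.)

9.76 μJ

A = 0.390 × 0.0739 m² = 2.88×10⁻² m².
C = ε₀A/d = 8.85×10⁻¹² × 2.88×10⁻² / 3.98×10⁻³ = 6.41×10⁻¹¹ F.
U = ½CV² = ½ × 6.41×10⁻¹¹ × (552)² = 9.76×10⁻⁶ J.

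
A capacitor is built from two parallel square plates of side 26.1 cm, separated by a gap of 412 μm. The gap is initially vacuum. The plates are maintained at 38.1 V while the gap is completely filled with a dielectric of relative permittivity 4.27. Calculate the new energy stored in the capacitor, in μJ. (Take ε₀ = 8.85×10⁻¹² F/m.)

U ≈ 4.53 μJ

A = (26.1 cm)² = 6.81×10⁻² m².
Initially C₁ = ε₀A/d = 8.85×10⁻¹² × 6.81×10⁻² / 4.12×10⁻⁴ = 1.46×10⁻⁹ F.
U₁ = 1.06×10⁻⁶ J.
Battery connected ⇒ V is held fixed. C₂ = 4.27 C₁ and U = ½CV², so U₂/U₁ = C₂/C₁ = 4.27.
U₂ = 4.27 × 1.06×10⁻⁶ = 4.53×10⁻⁶ J.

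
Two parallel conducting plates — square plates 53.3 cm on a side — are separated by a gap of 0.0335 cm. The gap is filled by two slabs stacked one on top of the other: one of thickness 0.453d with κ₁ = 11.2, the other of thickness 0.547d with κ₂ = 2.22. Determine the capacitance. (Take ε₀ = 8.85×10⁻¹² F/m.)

A = (53.3 cm)² = 0.284 m².
Stacked slabs ⇒ two capacitors in series, each with the full plate area.
C₁ = κ₁ε₀A/d₁ = 11.2 × 8.85×10⁻¹² × 0.284 / 1.52×10⁻⁴ = 1.86×10⁻⁷ F.
C₂ = κ₂ε₀A/d₂ = 2.22 × 8.85×10⁻¹² × 0.284 / 1.83×10⁻⁴ = 3.05×10⁻⁸ F.
C = (1/C₁ + 1/C₂)⁻¹ = 2.62×10⁻⁸ F.

26.2 nF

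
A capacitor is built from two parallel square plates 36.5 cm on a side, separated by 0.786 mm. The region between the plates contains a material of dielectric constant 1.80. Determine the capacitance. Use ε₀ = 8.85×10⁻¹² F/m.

C ≈ 2.70 nF

A = (36.5 cm)² = 0.133 m².
C = κε₀A/d = 1.80 × 8.85×10⁻¹² × 0.133 / 7.86×10⁻⁴ = 2.70×10⁻⁹ F.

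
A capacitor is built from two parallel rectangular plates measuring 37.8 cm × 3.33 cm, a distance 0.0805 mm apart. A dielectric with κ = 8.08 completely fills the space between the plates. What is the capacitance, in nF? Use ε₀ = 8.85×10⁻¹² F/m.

A = 37.8 × 3.33 cm² = 1.26×10⁻² m².
C = κε₀A/d = 8.08 × 8.85×10⁻¹² × 1.26×10⁻² / 8.05×10⁻⁵ = 1.12×10⁻⁸ F.

C ≈ 11.2 nF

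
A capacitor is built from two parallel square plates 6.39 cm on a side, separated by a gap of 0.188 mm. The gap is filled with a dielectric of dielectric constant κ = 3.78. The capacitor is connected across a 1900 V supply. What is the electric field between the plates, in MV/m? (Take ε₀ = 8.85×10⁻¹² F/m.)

E = V/d = 1900 / 1.88×10⁻⁴ = 1.01×10⁷ V/m.

E ≈ 10.1 MV/m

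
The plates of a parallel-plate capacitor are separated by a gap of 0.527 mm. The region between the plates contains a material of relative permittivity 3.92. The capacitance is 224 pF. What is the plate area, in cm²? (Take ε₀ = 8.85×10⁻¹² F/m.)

A = Cd/(κε₀) = 2.24×10⁻¹⁰ × 5.27×10⁻⁴ / (3.92 × 8.85×10⁻¹²) = 3.40×10⁻³ m².

34.0 cm²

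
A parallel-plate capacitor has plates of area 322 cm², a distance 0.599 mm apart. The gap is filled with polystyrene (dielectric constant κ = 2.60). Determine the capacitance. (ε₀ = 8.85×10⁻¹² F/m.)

C ≈ 1.24 nF

A = 322 cm² = 3.22×10⁻² m².
C = κε₀A/d = 2.60 × 8.85×10⁻¹² × 3.22×10⁻² / 5.99×10⁻⁴ = 1.24×10⁻⁹ F.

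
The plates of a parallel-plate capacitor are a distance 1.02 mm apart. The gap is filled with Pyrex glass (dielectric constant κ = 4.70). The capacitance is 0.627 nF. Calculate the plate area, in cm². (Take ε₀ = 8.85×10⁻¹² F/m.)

154 cm²

A = Cd/(κε₀) = 6.27×10⁻¹⁰ × 1.02×10⁻³ / (4.70 × 8.85×10⁻¹²) = 1.54×10⁻² m².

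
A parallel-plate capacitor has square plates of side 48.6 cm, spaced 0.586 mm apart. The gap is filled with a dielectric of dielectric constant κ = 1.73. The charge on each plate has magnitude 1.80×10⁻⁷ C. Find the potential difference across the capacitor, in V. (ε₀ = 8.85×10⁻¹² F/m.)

A = (48.6 cm)² = 0.236 m².
C = κε₀A/d = 1.73 × 8.85×10⁻¹² × 0.236 / 5.86×10⁻⁴ = 6.17×10⁻⁹ F.
V = Q/C = 1.80×10⁻⁷ / 6.17×10⁻⁹ = 29.2 V.

29.2 V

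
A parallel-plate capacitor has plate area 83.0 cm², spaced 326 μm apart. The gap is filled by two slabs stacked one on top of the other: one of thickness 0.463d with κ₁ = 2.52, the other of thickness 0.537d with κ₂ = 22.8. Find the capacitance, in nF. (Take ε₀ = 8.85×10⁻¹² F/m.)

1.09 nF

A = 83.0 cm² = 8.30×10⁻³ m².
Stacked slabs ⇒ two capacitors in series, each with the full plate area.
C₁ = κ₁ε₀A/d₁ = 2.52 × 8.85×10⁻¹² × 8.30×10⁻³ / 1.51×10⁻⁴ = 1.23×10⁻⁹ F.
C₂ = κ₂ε₀A/d₂ = 22.8 × 8.85×10⁻¹² × 8.30×10⁻³ / 1.75×10⁻⁴ = 9.57×10⁻⁹ F.
C = (1/C₁ + 1/C₂)⁻¹ = 1.09×10⁻⁹ F.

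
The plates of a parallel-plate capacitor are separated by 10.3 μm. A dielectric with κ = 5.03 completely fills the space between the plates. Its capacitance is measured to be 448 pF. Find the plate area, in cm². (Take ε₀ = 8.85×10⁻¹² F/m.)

1.04 cm²

A = Cd/(κε₀) = 4.48×10⁻¹⁰ × 1.03×10⁻⁵ / (5.03 × 8.85×10⁻¹²) = 1.04×10⁻⁴ m².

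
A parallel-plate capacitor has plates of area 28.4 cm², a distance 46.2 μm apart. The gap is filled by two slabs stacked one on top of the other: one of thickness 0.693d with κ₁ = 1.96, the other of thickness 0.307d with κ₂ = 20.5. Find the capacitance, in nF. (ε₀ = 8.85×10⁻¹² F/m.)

1.48 nF

A = 28.4 cm² = 2.84×10⁻³ m².
Stacked slabs ⇒ two capacitors in series, each with the full plate area.
C₁ = κ₁ε₀A/d₁ = 1.96 × 8.85×10⁻¹² × 2.84×10⁻³ / 3.20×10⁻⁵ = 1.54×10⁻⁹ F.
C₂ = κ₂ε₀A/d₂ = 20.5 × 8.85×10⁻¹² × 2.84×10⁻³ / 1.42×10⁻⁵ = 3.63×10⁻⁸ F.
C = (1/C₁ + 1/C₂)⁻¹ = 1.48×10⁻⁹ F.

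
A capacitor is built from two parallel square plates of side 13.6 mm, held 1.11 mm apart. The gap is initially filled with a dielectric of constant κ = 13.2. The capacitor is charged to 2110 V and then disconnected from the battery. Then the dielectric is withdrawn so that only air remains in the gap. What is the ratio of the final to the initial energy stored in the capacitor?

Isolated ⇒ Q is held fixed.
C₂ = 0.0758 C₁ and U = Q²/(2C), so U₂/U₁ = C₁/C₂ = 13.2.

U₂/U₁ ≈ 13.2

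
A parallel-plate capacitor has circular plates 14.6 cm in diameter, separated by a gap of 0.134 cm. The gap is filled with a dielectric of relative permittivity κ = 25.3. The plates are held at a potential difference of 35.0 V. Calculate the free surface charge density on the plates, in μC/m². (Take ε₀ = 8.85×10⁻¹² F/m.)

A = π(14.6/2 cm)² = 1.67×10⁻² m².
C = κε₀A/d = 25.3 × 8.85×10⁻¹² × 1.67×10⁻² / 1.34×10⁻³ = 2.80×10⁻⁹ F.
σ = Q/A = CV/A = 2.80×10⁻⁹ × 35.0 / 1.67×10⁻² = 5.85×10⁻⁶ C/m².

σ ≈ 5.85 μC/m²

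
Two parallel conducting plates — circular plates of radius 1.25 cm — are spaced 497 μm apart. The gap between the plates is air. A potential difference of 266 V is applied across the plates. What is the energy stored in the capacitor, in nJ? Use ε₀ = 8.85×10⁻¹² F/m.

A = π(1.25 cm)² = 4.91×10⁻⁴ m².
C = ε₀A/d = 8.85×10⁻¹² × 4.91×10⁻⁴ / 4.97×10⁻⁴ = 8.74×10⁻¹² F.
U = ½CV² = ½ × 8.74×10⁻¹² × (266)² = 3.09×10⁻⁷ J.

U ≈ 309 nJ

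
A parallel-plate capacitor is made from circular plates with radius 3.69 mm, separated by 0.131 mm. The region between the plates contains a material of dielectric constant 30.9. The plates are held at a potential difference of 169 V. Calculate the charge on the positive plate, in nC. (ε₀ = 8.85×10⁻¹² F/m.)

A = π(3.69 mm)² = 4.28×10⁻⁵ m².
C = κε₀A/d = 30.9 × 8.85×10⁻¹² × 4.28×10⁻⁵ / 1.31×10⁻⁴ = 8.93×10⁻¹¹ F.
Q = CV = 8.93×10⁻¹¹ × 169 = 1.51×10⁻⁸ C.

15.1 nC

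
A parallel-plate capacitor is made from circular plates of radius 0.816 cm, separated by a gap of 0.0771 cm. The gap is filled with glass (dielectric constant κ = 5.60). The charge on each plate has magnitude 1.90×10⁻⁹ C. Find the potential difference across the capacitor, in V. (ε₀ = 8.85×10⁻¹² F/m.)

V ≈ 141 V

A = π(0.816 cm)² = 2.09×10⁻⁴ m².
C = κε₀A/d = 5.60 × 8.85×10⁻¹² × 2.09×10⁻⁴ / 7.71×10⁻⁴ = 1.34×10⁻¹¹ F.
V = Q/C = 1.90×10⁻⁹ / 1.34×10⁻¹¹ = 1.41×10² V.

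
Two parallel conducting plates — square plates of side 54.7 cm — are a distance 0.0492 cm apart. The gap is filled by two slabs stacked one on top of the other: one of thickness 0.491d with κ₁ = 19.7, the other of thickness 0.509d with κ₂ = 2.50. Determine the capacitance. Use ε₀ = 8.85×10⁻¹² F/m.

23.6 nF

A = (54.7 cm)² = 0.299 m².
Stacked slabs ⇒ two capacitors in series, each with the full plate area.
C₁ = κ₁ε₀A/d₁ = 19.7 × 8.85×10⁻¹² × 0.299 / 2.42×10⁻⁴ = 2.16×10⁻⁷ F.
C₂ = κ₂ε₀A/d₂ = 2.50 × 8.85×10⁻¹² × 0.299 / 2.50×10⁻⁴ = 2.64×10⁻⁸ F.
C = (1/C₁ + 1/C₂)⁻¹ = 2.36×10⁻⁸ F.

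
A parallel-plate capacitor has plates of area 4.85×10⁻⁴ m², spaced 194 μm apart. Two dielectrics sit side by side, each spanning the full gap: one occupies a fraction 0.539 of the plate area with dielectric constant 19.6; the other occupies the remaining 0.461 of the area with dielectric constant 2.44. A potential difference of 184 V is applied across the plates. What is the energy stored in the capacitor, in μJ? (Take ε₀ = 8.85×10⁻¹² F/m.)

U ≈ 4.38 μJ

Side-by-side slabs ⇒ two capacitors in parallel, each spanning the full gap.
C₁ = κ₁ε₀A₁/d = 19.6 × 8.85×10⁻¹² × 2.61×10⁻⁴ / 1.94×10⁻⁴ = 2.34×10⁻¹⁰ F.
C₂ = κ₂ε₀A₂/d = 2.44 × 8.85×10⁻¹² × 2.24×10⁻⁴ / 1.94×10⁻⁴ = 2.49×10⁻¹¹ F.
C = C₁ + C₂ = 2.59×10⁻¹⁰ F.
U = ½CV² = ½ × 2.59×10⁻¹⁰ × (184)² = 4.38×10⁻⁶ J.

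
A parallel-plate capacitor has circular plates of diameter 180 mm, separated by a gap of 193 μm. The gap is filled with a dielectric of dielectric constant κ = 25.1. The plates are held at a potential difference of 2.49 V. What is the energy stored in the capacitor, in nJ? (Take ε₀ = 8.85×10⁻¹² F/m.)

U ≈ 90.8 nJ

A = π(180/2 mm)² = 2.54×10⁻² m².
C = κε₀A/d = 25.1 × 8.85×10⁻¹² × 2.54×10⁻² / 1.93×10⁻⁴ = 2.93×10⁻⁸ F.
U = ½CV² = ½ × 2.93×10⁻⁸ × (2.49)² = 9.08×10⁻⁸ J.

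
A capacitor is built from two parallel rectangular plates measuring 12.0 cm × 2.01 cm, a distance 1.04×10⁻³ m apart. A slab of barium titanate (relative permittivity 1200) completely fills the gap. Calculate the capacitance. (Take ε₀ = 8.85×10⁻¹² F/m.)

A = 12.0 × 2.01 cm² = 2.41×10⁻³ m².
C = κε₀A/d = 1200 × 8.85×10⁻¹² × 2.41×10⁻³ / 1.04×10⁻³ = 2.46×10⁻⁸ F.

C ≈ 24.6 nF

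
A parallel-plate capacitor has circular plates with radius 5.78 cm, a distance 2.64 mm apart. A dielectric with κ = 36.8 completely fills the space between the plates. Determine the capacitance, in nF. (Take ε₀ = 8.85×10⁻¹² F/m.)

C ≈ 1.29 nF

A = π(5.78 cm)² = 1.05×10⁻² m².
C = κε₀A/d = 36.8 × 8.85×10⁻¹² × 1.05×10⁻² / 2.64×10⁻³ = 1.29×10⁻⁹ F.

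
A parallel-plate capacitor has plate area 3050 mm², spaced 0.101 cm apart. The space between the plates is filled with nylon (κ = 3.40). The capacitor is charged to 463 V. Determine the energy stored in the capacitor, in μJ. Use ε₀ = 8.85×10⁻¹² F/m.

U ≈ 9.74 μJ

A = 3050 mm² = 3.05×10⁻³ m².
C = κε₀A/d = 3.40 × 8.85×10⁻¹² × 3.05×10⁻³ / 1.01×10⁻³ = 9.09×10⁻¹¹ F.
U = ½CV² = ½ × 9.09×10⁻¹¹ × (463)² = 9.74×10⁻⁶ J.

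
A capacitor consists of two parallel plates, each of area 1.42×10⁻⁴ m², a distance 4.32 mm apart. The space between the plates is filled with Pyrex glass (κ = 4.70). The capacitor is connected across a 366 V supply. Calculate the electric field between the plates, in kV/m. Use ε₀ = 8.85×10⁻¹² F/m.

E = V/d = 366 / 4.32×10⁻³ = 8.47×10⁴ V/m.

E ≈ 84.7 kV/m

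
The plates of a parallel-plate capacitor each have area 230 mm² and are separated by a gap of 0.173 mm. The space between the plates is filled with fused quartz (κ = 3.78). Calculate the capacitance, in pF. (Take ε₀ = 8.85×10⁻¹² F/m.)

C ≈ 44.5 pF

A = 230 mm² = 2.30×10⁻⁴ m².
C = κε₀A/d = 3.78 × 8.85×10⁻¹² × 2.30×10⁻⁴ / 1.73×10⁻⁴ = 4.45×10⁻¹¹ F.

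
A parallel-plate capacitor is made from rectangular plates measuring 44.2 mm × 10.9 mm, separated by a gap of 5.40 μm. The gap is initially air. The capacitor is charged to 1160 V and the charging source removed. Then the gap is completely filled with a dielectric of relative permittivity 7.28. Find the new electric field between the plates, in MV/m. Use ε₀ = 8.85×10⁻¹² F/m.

E ≈ 29.5 MV/m

A = 44.2 × 10.9 mm² = 4.82×10⁻⁴ m².
Initially C₁ = ε₀A/d = 8.85×10⁻¹² × 4.82×10⁻⁴ / 5.40×10⁻⁶ = 7.90×10⁻¹⁰ F.
E₁ = 2.15×10⁸ V/m.
Isolated ⇒ Q is held fixed. V₂ = Q/C₂ = V₁/7.28; E = V/d, so E₂/E₁ = (V₂/V₁)(d₁/d₂) = 0.137.
E₂ = 0.137 × 2.15×10⁸ = 2.95×10⁷ V/m.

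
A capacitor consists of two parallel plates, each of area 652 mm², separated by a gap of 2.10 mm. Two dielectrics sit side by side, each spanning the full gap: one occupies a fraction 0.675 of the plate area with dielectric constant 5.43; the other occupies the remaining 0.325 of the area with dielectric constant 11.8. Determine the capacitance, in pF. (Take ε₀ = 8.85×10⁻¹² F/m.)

A = 652 mm² = 6.52×10⁻⁴ m².
Side-by-side slabs ⇒ two capacitors in parallel, each spanning the full gap.
C₁ = κ₁ε₀A₁/d = 5.43 × 8.85×10⁻¹² × 4.40×10⁻⁴ / 2.10×10⁻³ = 1.01×10⁻¹¹ F.
C₂ = κ₂ε₀A₂/d = 11.8 × 8.85×10⁻¹² × 2.12×10⁻⁴ / 2.10×10⁻³ = 1.05×10⁻¹¹ F.
C = C₁ + C₂ = 2.06×10⁻¹¹ F.

20.6 pF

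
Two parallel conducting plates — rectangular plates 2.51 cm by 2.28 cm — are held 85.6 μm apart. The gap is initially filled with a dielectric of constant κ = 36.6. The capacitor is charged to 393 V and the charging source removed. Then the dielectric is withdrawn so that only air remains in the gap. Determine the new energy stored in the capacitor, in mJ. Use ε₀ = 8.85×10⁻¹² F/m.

A = 2.51 × 2.28 cm² = 5.72×10⁻⁴ m².
Initially C₁ = κε₀A/d = 36.6 × 8.85×10⁻¹² × 5.72×10⁻⁴ / 8.56×10⁻⁵ = 2.17×10⁻⁹ F.
U₁ = 1.67×10⁻⁴ J.
Isolated ⇒ Q is held fixed. C₂ = 0.0273 C₁ and U = Q²/(2C), so U₂/U₁ = C₁/C₂ = 36.6.
U₂ = 36.6 × 1.67×10⁻⁴ = 6.12×10⁻³ J.

U ≈ 6.12 mJ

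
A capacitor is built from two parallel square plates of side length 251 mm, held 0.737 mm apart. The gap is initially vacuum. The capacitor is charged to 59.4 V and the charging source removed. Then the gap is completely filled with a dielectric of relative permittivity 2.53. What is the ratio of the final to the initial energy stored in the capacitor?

Isolated ⇒ Q is held fixed.
C₂ = 2.53 C₁ and U = Q²/(2C), so U₂/U₁ = C₁/C₂ = 0.395.

0.395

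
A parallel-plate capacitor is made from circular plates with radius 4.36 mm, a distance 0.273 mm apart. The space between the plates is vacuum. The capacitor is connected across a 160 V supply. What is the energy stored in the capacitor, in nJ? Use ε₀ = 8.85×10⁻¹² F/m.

A = π(4.36 mm)² = 5.97×10⁻⁵ m².
C = ε₀A/d = 8.85×10⁻¹² × 5.97×10⁻⁵ / 2.73×10⁻⁴ = 1.94×10⁻¹² F.
U = ½CV² = ½ × 1.94×10⁻¹² × (160)² = 2.48×10⁻⁸ J.

24.8 nJ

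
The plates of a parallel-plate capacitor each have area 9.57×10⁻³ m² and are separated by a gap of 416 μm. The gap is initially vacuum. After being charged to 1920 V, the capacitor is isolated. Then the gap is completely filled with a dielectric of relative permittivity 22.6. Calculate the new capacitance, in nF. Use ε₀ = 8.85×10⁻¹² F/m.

4.60 nF

Initially C₁ = ε₀A/d = 8.85×10⁻¹² × 9.57×10⁻³ / 4.16×10⁻⁴ = 2.04×10⁻¹⁰ F.
C = κε₀A/d scales with κ, so C₂/C₁ = κ = 22.6.
C₂ = 22.6 × 2.04×10⁻¹⁰ = 4.60×10⁻⁹ F.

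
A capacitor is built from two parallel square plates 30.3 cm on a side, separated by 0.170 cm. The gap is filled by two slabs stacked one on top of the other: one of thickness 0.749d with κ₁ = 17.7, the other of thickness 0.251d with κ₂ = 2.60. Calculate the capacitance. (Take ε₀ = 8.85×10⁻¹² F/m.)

C ≈ 3.44 nF

A = (30.3 cm)² = 9.18×10⁻² m².
Stacked slabs ⇒ two capacitors in series, each with the full plate area.
C₁ = κ₁ε₀A/d₁ = 17.7 × 8.85×10⁻¹² × 9.18×10⁻² / 1.27×10⁻³ = 1.13×10⁻⁸ F.
C₂ = κ₂ε₀A/d₂ = 2.60 × 8.85×10⁻¹² × 9.18×10⁻² / 4.27×10⁻⁴ = 4.95×10⁻⁹ F.
C = (1/C₁ + 1/C₂)⁻¹ = 3.44×10⁻⁹ F.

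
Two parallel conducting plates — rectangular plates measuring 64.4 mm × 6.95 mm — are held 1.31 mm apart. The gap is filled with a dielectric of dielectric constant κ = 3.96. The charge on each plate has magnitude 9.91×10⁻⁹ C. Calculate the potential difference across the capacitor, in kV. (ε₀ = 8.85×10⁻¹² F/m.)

V ≈ 0.828 kV

A = 64.4 × 6.95 mm² = 4.48×10⁻⁴ m².
C = κε₀A/d = 3.96 × 8.85×10⁻¹² × 4.48×10⁻⁴ / 1.31×10⁻³ = 1.20×10⁻¹¹ F.
V = Q/C = 9.91×10⁻⁹ / 1.20×10⁻¹¹ = 8.28×10² V.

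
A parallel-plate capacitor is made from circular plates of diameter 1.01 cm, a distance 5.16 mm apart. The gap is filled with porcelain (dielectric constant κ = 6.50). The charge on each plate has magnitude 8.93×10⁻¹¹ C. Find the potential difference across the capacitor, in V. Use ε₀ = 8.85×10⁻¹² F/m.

A = π(1.01/2 cm)² = 8.01×10⁻⁵ m².
C = κε₀A/d = 6.50 × 8.85×10⁻¹² × 8.01×10⁻⁵ / 5.16×10⁻³ = 8.93×10⁻¹³ F.
V = Q/C = 8.93×10⁻¹¹ / 8.93×10⁻¹³ = 100.0 V.

V ≈ 100.0 V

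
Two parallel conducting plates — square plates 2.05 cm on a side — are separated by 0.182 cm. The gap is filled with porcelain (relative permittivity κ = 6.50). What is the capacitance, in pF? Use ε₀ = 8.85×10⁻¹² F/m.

A = (2.05 cm)² = 4.20×10⁻⁴ m².
C = κε₀A/d = 6.50 × 8.85×10⁻¹² × 4.20×10⁻⁴ / 1.82×10⁻³ = 1.33×10⁻¹¹ F.

C ≈ 13.3 pF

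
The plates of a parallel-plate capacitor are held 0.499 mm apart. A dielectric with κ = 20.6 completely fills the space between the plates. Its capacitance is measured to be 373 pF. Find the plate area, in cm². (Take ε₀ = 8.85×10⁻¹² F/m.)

A = Cd/(κε₀) = 3.73×10⁻¹⁰ × 4.99×10⁻⁴ / (20.6 × 8.85×10⁻¹²) = 1.02×10⁻³ m².

10.2 cm²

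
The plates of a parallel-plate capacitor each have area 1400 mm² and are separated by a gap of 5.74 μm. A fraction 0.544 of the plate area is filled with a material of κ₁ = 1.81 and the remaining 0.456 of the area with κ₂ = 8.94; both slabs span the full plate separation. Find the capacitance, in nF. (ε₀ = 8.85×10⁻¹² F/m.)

A = 1400 mm² = 1.40×10⁻³ m².
Side-by-side slabs ⇒ two capacitors in parallel, each spanning the full gap.
C₁ = κ₁ε₀A₁/d = 1.81 × 8.85×10⁻¹² × 7.62×10⁻⁴ / 5.74×10⁻⁶ = 2.13×10⁻⁹ F.
C₂ = κ₂ε₀A₂/d = 8.94 × 8.85×10⁻¹² × 6.38×10⁻⁴ / 5.74×10⁻⁶ = 8.80×10⁻⁹ F.
C = C₁ + C₂ = 1.09×10⁻⁸ F.

C ≈ 10.9 nF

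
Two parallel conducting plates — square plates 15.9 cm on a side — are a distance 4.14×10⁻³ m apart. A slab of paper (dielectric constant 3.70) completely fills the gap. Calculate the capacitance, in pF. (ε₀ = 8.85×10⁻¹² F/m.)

C ≈ 200 pF

A = (15.9 cm)² = 2.53×10⁻² m².
C = κε₀A/d = 3.70 × 8.85×10⁻¹² × 2.53×10⁻² / 4.14×10⁻³ = 2.00×10⁻¹⁰ F.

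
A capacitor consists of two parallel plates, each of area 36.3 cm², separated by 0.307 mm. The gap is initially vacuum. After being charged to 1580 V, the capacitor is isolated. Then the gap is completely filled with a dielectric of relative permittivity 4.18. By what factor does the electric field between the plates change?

0.239

Isolated ⇒ Q is held fixed.
V₂ = Q/C₂ = V₁/4.18; E = V/d, so E₂/E₁ = (V₂/V₁)(d₁/d₂) = 0.239.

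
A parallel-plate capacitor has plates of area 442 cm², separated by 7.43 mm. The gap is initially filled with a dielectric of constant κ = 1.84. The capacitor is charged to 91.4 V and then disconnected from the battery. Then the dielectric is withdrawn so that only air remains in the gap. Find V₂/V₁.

V₂/V₁ ≈ 1.84

Isolated ⇒ Q is held fixed.
C₂ = 0.543 C₁ and V = Q/C, so V₂/V₁ = C₁/C₂ = 1.84.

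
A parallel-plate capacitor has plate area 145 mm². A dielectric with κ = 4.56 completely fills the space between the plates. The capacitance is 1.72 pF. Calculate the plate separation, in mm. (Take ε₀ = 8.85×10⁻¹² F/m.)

A = 145 mm² = 1.45×10⁻⁴ m².
d = κε₀A/C = 4.56 × 8.85×10⁻¹² × 1.45×10⁻⁴ / 1.72×10⁻¹² = 3.40×10⁻³ m.

3.40 mm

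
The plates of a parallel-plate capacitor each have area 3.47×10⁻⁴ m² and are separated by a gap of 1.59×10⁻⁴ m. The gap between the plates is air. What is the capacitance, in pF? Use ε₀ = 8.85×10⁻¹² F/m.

C ≈ 19.3 pF

C = ε₀A/d = 8.85×10⁻¹² × 3.47×10⁻⁴ / 1.59×10⁻⁴ = 1.93×10⁻¹¹ F.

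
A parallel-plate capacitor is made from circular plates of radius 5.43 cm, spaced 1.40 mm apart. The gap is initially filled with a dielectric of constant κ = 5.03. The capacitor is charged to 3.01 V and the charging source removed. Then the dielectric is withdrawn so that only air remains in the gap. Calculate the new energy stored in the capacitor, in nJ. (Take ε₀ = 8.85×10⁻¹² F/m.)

U ≈ 6.71 nJ

A = π(5.43 cm)² = 9.26×10⁻³ m².
Initially C₁ = κε₀A/d = 5.03 × 8.85×10⁻¹² × 9.26×10⁻³ / 1.40×10⁻³ = 2.95×10⁻¹⁰ F.
U₁ = 1.33×10⁻⁹ J.
Isolated ⇒ Q is held fixed. C₂ = 0.199 C₁ and U = Q²/(2C), so U₂/U₁ = C₁/C₂ = 5.03.
U₂ = 5.03 × 1.33×10⁻⁹ = 6.71×10⁻⁹ J.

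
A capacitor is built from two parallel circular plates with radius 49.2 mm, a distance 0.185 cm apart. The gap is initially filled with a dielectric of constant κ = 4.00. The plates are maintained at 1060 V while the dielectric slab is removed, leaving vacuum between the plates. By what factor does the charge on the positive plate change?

Battery connected ⇒ V is held fixed.
C₂ = 0.250 C₁ and Q = CV, so Q₂/Q₁ = C₂/C₁ = 0.250.

Q₂/Q₁ ≈ 0.250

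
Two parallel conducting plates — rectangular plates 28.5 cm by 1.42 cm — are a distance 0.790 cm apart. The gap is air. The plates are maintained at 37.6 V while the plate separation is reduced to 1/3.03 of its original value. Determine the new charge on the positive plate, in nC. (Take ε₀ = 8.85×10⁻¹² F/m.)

Q ≈ 0.517 nC

A = 28.5 × 1.42 cm² = 4.05×10⁻³ m².
Initially C₁ = ε₀A/d = 8.85×10⁻¹² × 4.05×10⁻³ / 7.90×10⁻³ = 4.53×10⁻¹² F.
Q₁ = 1.70×10⁻¹⁰ C.
Battery connected ⇒ V is held fixed. C₂ = 3.03 C₁ and Q = CV, so Q₂/Q₁ = C₂/C₁ = 3.03.
Q₂ = 3.03 × 1.70×10⁻¹⁰ = 5.17×10⁻¹⁰ C.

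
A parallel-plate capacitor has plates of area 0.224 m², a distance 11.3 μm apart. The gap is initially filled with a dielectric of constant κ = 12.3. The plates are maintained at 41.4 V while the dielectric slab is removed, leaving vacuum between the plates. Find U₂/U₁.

Battery connected ⇒ V is held fixed.
C₂ = 0.0813 C₁ and U = ½CV², so U₂/U₁ = C₂/C₁ = 0.0813.

U₂/U₁ ≈ 0.0813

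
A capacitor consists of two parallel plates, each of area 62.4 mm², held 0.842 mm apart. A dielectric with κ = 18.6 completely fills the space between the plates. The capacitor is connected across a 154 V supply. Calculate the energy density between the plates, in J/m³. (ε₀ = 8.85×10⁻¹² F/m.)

E = V/d = 154 / 8.42×10⁻⁴ = 1.83×10⁵ V/m.
u = ½κε₀E² = ½ × 18.6 × 8.85×10⁻¹² × (1.83×10⁵)² = 2.75 J/m³.

2.75 J/m³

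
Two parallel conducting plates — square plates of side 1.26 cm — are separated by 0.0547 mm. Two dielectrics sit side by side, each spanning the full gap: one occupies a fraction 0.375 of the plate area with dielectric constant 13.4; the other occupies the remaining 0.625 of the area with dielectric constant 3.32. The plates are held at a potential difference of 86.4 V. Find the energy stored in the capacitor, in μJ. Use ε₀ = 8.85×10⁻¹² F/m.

A = (1.26 cm)² = 1.59×10⁻⁴ m².
Side-by-side slabs ⇒ two capacitors in parallel, each spanning the full gap.
C₁ = κ₁ε₀A₁/d = 13.4 × 8.85×10⁻¹² × 5.95×10⁻⁵ / 5.47×10⁻⁵ = 1.29×10⁻¹⁰ F.
C₂ = κ₂ε₀A₂/d = 3.32 × 8.85×10⁻¹² × 9.92×10⁻⁵ / 5.47×10⁻⁵ = 5.33×10⁻¹¹ F.
C = C₁ + C₂ = 1.82×10⁻¹⁰ F.
U = ½CV² = ½ × 1.82×10⁻¹⁰ × (86.4)² = 6.81×10⁻⁷ J.

U ≈ 0.681 μJ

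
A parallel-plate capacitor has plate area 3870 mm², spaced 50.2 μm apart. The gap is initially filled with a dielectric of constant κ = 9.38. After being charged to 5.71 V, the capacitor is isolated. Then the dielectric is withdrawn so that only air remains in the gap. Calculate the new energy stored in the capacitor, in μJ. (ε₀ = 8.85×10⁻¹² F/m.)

U ≈ 0.979 μJ

A = 3870 mm² = 3.87×10⁻³ m².
Initially C₁ = κε₀A/d = 9.38 × 8.85×10⁻¹² × 3.87×10⁻³ / 5.02×10⁻⁵ = 6.40×10⁻⁹ F.
U₁ = 1.04×10⁻⁷ J.
Isolated ⇒ Q is held fixed. C₂ = 0.107 C₁ and U = Q²/(2C), so U₂/U₁ = C₁/C₂ = 9.38.
U₂ = 9.38 × 1.04×10⁻⁷ = 9.79×10⁻⁷ J.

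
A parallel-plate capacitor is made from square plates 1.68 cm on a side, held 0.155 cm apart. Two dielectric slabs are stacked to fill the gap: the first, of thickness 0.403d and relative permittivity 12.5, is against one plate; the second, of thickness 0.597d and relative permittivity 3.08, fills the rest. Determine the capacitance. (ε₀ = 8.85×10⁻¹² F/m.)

C ≈ 7.13 pF

A = (1.68 cm)² = 2.82×10⁻⁴ m².
Stacked slabs ⇒ two capacitors in series, each with the full plate area.
C₁ = κ₁ε₀A/d₁ = 12.5 × 8.85×10⁻¹² × 2.82×10⁻⁴ / 6.25×10⁻⁴ = 5.00×10⁻¹¹ F.
C₂ = κ₂ε₀A/d₂ = 3.08 × 8.85×10⁻¹² × 2.82×10⁻⁴ / 9.25×10⁻⁴ = 8.31×10⁻¹² F.
C = (1/C₁ + 1/C₂)⁻¹ = 7.13×10⁻¹² F.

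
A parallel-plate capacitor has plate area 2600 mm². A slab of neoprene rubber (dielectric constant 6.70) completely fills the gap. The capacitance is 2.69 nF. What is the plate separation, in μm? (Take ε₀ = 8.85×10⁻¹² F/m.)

A = 2600 mm² = 2.60×10⁻³ m².
d = κε₀A/C = 6.70 × 8.85×10⁻¹² × 2.60×10⁻³ / 2.69×10⁻⁹ = 5.73×10⁻⁵ m.

57.3 μm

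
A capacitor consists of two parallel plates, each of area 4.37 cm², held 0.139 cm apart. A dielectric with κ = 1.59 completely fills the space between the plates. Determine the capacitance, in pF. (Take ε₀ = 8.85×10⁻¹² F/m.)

A = 4.37 cm² = 4.37×10⁻⁴ m².
C = κε₀A/d = 1.59 × 8.85×10⁻¹² × 4.37×10⁻⁴ / 1.39×10⁻³ = 4.42×10⁻¹² F.

4.42 pF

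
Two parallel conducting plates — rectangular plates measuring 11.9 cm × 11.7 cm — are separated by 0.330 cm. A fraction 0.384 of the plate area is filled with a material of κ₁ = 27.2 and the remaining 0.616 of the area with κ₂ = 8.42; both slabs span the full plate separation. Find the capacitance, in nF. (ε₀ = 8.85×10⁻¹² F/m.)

0.584 nF

A = 11.9 × 11.7 cm² = 1.39×10⁻² m².
Side-by-side slabs ⇒ two capacitors in parallel, each spanning the full gap.
C₁ = κ₁ε₀A₁/d = 27.2 × 8.85×10⁻¹² × 5.35×10⁻³ / 3.30×10⁻³ = 3.90×10⁻¹⁰ F.
C₂ = κ₂ε₀A₂/d = 8.42 × 8.85×10⁻¹² × 8.58×10⁻³ / 3.30×10⁻³ = 1.94×10⁻¹⁰ F.
C = C₁ + C₂ = 5.84×10⁻¹⁰ F.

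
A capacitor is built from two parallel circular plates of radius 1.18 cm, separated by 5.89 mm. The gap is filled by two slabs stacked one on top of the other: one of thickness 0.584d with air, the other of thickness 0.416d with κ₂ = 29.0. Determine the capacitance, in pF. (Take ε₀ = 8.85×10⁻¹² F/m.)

1.10 pF

A = π(1.18 cm)² = 4.37×10⁻⁴ m².
Stacked slabs ⇒ two capacitors in series, each with the full plate area.
C₁ = κ₁ε₀A/d₁ = 1.00 × 8.85×10⁻¹² × 4.37×10⁻⁴ / 3.44×10⁻³ = 1.13×10⁻¹² F.
C₂ = κ₂ε₀A/d₂ = 29.0 × 8.85×10⁻¹² × 4.37×10⁻⁴ / 2.45×10⁻³ = 4.58×10⁻¹¹ F.
C = (1/C₁ + 1/C₂)⁻¹ = 1.10×10⁻¹² F.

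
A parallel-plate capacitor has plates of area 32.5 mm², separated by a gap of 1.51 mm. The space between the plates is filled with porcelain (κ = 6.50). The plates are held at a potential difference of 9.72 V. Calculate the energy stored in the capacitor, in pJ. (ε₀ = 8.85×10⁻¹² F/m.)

A = 32.5 mm² = 3.25×10⁻⁵ m².
C = κε₀A/d = 6.50 × 8.85×10⁻¹² × 3.25×10⁻⁵ / 1.51×10⁻³ = 1.24×10⁻¹² F.
U = ½CV² = ½ × 1.24×10⁻¹² × (9.72)² = 5.85×10⁻¹¹ J.

U ≈ 58.5 pJ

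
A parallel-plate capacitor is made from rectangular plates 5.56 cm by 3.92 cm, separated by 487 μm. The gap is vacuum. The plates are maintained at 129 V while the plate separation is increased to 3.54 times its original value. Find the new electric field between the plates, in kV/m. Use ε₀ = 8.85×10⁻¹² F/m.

A = 5.56 × 3.92 cm² = 2.18×10⁻³ m².
Initially C₁ = ε₀A/d = 8.85×10⁻¹² × 2.18×10⁻³ / 4.87×10⁻⁴ = 3.96×10⁻¹¹ F.
E₁ = 2.65×10⁵ V/m.
Battery connected ⇒ V is held fixed. E = V/d, so E₂/E₁ = d₁/d₂ = 0.282.
E₂ = 0.282 × 2.65×10⁵ = 7.48×10⁴ V/m.

E ≈ 74.8 kV/m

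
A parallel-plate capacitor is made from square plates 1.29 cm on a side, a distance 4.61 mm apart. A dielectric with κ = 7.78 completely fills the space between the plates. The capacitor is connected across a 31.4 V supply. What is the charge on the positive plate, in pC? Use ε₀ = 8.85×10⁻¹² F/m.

A = (1.29 cm)² = 1.66×10⁻⁴ m².
C = κε₀A/d = 7.78 × 8.85×10⁻¹² × 1.66×10⁻⁴ / 4.61×10⁻³ = 2.49×10⁻¹² F.
Q = CV = 2.49×10⁻¹² × 31.4 = 7.80×10⁻¹¹ C.

Q ≈ 78.0 pC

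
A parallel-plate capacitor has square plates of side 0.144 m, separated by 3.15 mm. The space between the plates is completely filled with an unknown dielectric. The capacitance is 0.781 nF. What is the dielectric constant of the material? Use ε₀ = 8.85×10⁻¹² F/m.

A = (0.144 m)² = 2.07×10⁻² m².
κ = Cd/(ε₀A) = 7.81×10⁻¹⁰ × 3.15×10⁻³ / (8.85×10⁻¹² × 2.07×10⁻²) = 13.4.

κ ≈ 13.4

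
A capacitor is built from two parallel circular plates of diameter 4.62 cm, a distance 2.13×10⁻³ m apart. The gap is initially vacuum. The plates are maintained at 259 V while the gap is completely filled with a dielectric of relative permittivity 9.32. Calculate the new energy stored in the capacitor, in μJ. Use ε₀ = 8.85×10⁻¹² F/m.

A = π(4.62/2 cm)² = 1.68×10⁻³ m².
Initially C₁ = ε₀A/d = 8.85×10⁻¹² × 1.68×10⁻³ / 2.13×10⁻³ = 6.97×10⁻¹² F.
U₁ = 2.34×10⁻⁷ J.
Battery connected ⇒ V is held fixed. C₂ = 9.32 C₁ and U = ½CV², so U₂/U₁ = C₂/C₁ = 9.32.
U₂ = 9.32 × 2.34×10⁻⁷ = 2.18×10⁻⁶ J.

2.18 μJ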